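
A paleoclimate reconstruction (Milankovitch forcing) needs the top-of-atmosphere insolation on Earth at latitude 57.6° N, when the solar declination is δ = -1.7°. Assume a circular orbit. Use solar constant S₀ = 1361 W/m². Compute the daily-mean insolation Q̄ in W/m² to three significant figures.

Q̄ ≈ 215 W/m²

cos H₀ = −tan(+57.6°) tan(-1.700°) = 0.0468, H₀ = 1.5240 rad.
Bracket: H₀ sin φ sin δ + cos φ cos δ sin H₀ = 1.5240×0.84433×-0.02967 + 0.53583×0.99956×0.99891 = -0.038178 + 0.535010 = 0.496832.
Q̄ = (S₀/π) × [bracket] = (1361/π) × 0.496832 = 215.2 W/m².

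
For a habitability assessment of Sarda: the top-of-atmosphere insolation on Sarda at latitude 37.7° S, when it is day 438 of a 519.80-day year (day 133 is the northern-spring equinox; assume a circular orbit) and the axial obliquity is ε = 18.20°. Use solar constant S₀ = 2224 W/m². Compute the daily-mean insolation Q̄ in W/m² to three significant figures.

Q̄ ≈ 667 W/m²

Solar longitude: λ_s = 360° × (438 − 133)/519.80 = 211.235°.
sin δ = sin 18.20° × sin 211.235° = -0.16196, so δ = -9.321°.
cos H₀ = −tan(-37.7°) tan(-9.321°) = -0.1269, H₀ = 1.6980 rad.
Bracket: H₀ sin φ sin δ + cos φ cos δ sin H₀ = 1.6980×-0.61153×-0.16196 + 0.79122×0.98680×0.99192 = 0.168176 + 0.774467 = 0.942643.
Q̄ = (S₀/π) × [bracket] = (2224/π) × 0.942643 = 667.3 W/m².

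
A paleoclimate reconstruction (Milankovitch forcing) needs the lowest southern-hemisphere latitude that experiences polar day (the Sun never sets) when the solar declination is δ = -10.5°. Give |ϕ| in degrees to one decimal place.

|ϕ| = 79.5°

Polar day requires cos h₀ = −tan ϕ tan δ ≤ −1, i.e. tan ϕ tan δ ≥ 1.
The boundary is |tan ϕ| · |tan δ| = 1, so |ϕ| = 90° − |δ| = 90° − 10.5° = 79.5° in the southern hemisphere.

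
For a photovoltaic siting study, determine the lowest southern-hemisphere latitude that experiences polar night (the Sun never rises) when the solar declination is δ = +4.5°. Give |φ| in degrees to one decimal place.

|φ| = 85.5°

Polar night requires cos H₀ = −tan φ tan δ ≥ 1, i.e. tan φ tan δ ≤ −1.
The boundary is |tan φ| · |tan δ| = 1, so |φ| = 90° − |δ| = 90° − 4.5° = 85.5° in the southern hemisphere.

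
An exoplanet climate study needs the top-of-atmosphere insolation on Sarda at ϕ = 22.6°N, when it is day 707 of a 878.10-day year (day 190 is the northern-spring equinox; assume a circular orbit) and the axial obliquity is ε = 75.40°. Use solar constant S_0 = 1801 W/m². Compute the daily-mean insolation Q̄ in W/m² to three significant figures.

Q̄ ≈ 291 W/m²

Solar longitude: L_s = 360° × (707 − 190)/878.10 = 211.958°.
sin δ = sin 75.40° × sin 211.958° = -0.51220, so δ = -30.811°.
cos h₀ = −tan(+22.6°) tan(-30.811°) = 0.2482, h₀ = 1.3199 rad.
Bracket: h₀ sin ϕ sin δ + cos ϕ cos δ sin h₀ = 1.3199×0.38430×-0.51220 + 0.92321×0.85887×0.96870 = -0.259807 + 0.768099 = 0.508292.
Q̄ = (S_0/π) × [bracket] = (1801/π) × 0.508292 = 291.4 W/m².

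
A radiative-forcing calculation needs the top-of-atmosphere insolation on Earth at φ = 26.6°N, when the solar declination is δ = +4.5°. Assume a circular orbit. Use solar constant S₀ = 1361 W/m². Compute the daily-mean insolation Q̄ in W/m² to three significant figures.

Q̄ ≈ 410 W/m²

cos H₀ = −tan(+26.6°) tan(+4.500°) = -0.0394, H₀ = 1.6102 rad.
Bracket: H₀ sin φ sin δ + cos φ cos δ sin H₀ = 1.6102×0.44776×0.07846 + 0.89415×0.99692×0.99922 = 0.056568 + 0.890701 = 0.947269.
Q̄ = (S₀/π) × [bracket] = (1361/π) × 0.947269 = 410.4 W/m².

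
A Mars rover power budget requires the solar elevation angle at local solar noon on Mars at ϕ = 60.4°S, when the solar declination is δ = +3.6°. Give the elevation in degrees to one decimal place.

26.0°

At local noon the hour angle is zero, so the zenith angle equals |ϕ − δ| = |-60.4° − (+3.600°)| = 64.000°.
Elevation = 90° − 64.000° = 26.0°.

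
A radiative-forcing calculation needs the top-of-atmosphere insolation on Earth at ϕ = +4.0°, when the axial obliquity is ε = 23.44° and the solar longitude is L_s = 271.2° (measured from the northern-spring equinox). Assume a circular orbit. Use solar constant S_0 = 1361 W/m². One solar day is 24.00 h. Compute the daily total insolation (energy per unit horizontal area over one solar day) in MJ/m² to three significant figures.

Solar declination: sin δ = sin ε · sin L_s = sin 23.44° × sin 271.2° = -0.39770, so δ = -23.435°.
cos h₀ = −tan(+4.0°) tan(-23.435°) = 0.0303, h₀ = 1.5405 rad.
Bracket: h₀ sin ϕ sin δ + cos ϕ cos δ sin h₀ = 1.5405×0.06976×-0.39770 + 0.99756×0.91751×0.99954 = -0.042739 + 0.914850 = 0.872111.
Q̄ = (S_0/π) × [bracket] = (1361/π) × 0.872111 = 377.82 W/m².
Daily total = Q̄ × 24.00 h × 3600 s/h = 377.82 × 24.00 × 3600 / 10⁶ = 32.64 MJ/m².

32.6 MJ/m²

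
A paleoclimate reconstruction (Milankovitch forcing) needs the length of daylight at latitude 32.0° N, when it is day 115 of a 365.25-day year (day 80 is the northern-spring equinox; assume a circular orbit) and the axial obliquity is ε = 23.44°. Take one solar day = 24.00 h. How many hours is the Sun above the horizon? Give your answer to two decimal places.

Solar longitude: λ_s = 360° × (115 − 80)/365.25 = 34.497°.
sin δ = sin 23.44° × sin 34.497° = 0.22529, so δ = +13.020°.
cos H₀ = −tan φ · tan δ = −tan(+32.0°) × tan(+13.020°) = -0.1445, so H₀ = 1.7158 rad = 98.31°.
Daylight = 2H₀/(2π) × 24.00 h = (1.7158/π) × 24.00 = 13.11 h.

13.11 h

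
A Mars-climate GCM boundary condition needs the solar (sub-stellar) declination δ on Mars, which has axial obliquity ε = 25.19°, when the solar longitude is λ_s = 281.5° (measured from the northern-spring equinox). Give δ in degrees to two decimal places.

δ = -24.65°

sin δ = sin ε · sin λ_s = sin 25.19° × sin 281.5° = -0.417077.
δ = arcsin(-0.417077) = -24.65°.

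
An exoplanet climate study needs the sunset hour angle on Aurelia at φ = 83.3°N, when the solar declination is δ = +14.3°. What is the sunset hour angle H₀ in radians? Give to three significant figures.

H₀ = 3.14 rad

Sunrise equation: cos H₀ = −tan φ · tan δ = -2.1698 ≤ −1, so the host star never sets (polar day) and H₀ = π.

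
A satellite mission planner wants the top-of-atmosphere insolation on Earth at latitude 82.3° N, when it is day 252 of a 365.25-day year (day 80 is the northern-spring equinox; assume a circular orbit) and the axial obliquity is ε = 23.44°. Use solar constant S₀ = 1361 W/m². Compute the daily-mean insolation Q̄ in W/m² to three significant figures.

Solar longitude: λ_s = 360° × (252 − 80)/365.25 = 169.528°.
sin δ = sin 23.44° × sin 169.528° = 0.07230, so δ = +4.146°.
cos H₀ = −tan(+82.3°) tan(+4.146°) = -0.5362, H₀ = 2.1367 rad.
Bracket: H₀ sin φ sin δ + cos φ cos δ sin H₀ = 2.1367×0.99098×0.07230 + 0.13399×0.99738×0.84412 = 0.153090 + 0.112807 = 0.265897.
Q̄ = (S₀/π) × [bracket] = (1361/π) × 0.265897 = 115.2 W/m².

Q̄ ≈ 115 W/m²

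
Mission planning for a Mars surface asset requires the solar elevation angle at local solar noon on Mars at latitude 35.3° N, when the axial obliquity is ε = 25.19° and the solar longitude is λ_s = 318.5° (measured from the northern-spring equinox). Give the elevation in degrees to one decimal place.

38.3°

Solar declination: sin δ = sin ε · sin λ_s = sin 25.19° × sin 318.5° = -0.28203, so δ = -16.381°.
At local noon the hour angle is zero, so the zenith angle equals |φ − δ| = |+35.3° − (-16.381°)| = 51.681°.
Elevation = 90° − 51.681° = 38.3°.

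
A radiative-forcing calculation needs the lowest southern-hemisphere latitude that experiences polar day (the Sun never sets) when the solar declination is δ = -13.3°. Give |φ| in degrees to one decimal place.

|φ| = 76.7°

Polar day requires cos H₀ = −tan φ tan δ ≤ −1, i.e. tan φ tan δ ≥ 1.
The boundary is |tan φ| · |tan δ| = 1, so |φ| = 90° − |δ| = 90° − 13.3° = 76.7° in the southern hemisphere.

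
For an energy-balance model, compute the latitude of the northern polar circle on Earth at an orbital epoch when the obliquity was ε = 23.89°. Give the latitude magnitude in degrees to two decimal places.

The polar circle is the lowest latitude that experiences at least one full rotation of continuous daylight at the northern-summer solstice; it lies at |φ| = 90° − ε = 90° − 23.89° = 66.11°.

66.11°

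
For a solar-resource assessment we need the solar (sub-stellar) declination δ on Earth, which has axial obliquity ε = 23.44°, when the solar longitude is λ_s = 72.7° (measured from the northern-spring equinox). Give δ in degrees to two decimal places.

δ = +22.32°

sin δ = sin ε · sin λ_s = sin 23.44° × sin 72.7° = 0.379793.
δ = arcsin(0.379793) = +22.32°.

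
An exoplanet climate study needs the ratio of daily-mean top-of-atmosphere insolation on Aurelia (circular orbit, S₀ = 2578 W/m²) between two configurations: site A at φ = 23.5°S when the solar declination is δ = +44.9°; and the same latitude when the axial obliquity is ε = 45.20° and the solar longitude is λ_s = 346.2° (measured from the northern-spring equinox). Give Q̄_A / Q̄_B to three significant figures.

Q̄_A / Q̄_B ≈ 0.266

— Configuration A (φ=-23.5°):
cos H₀ = −tan(-23.5°) tan(+44.900°) = 0.4333, H₀ = 1.1226 rad.
Bracket: H₀ sin φ sin δ + cos φ cos δ sin H₀ = 1.1226×-0.39875×0.70587 + 0.91706×0.70834×0.90125 = -0.315973 + 0.585443 = 0.269470.
Q̄ = (S₀/π) × [bracket] = (2578/π) × 0.269470 = 221.13 W/m².
— Configuration B (φ=-23.5°):
Solar declination: sin δ = sin ε · sin λ_s = sin 45.20° × sin 346.2° = -0.16926, so δ = -9.745°.
cos H₀ = −tan(-23.5°) tan(-9.745°) = -0.0747, H₀ = 1.6455 rad.
Bracket: H₀ sin φ sin δ + cos φ cos δ sin H₀ = 1.6455×-0.39875×-0.16926 + 0.91706×0.98557×0.99721 = 0.111059 + 0.901305 = 1.012364.
Q̄ = (S₀/π) × [bracket] = (2578/π) × 1.012364 = 830.75 W/m².
Ratio Q̄_A / Q̄_B = 221.13 / 830.75 = 0.2662.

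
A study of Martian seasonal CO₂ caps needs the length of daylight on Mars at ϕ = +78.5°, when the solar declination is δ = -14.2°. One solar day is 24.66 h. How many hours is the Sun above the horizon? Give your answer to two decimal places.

cos h₀ = −tan ϕ · tan δ = 1.2437 ≥ 1, so the Sun never rises (polar night) and h₀ = 0.
Daylight = 2h₀/(2π) × 24.66 h = (0.0000/π) × 24.66 = 0.00 h.

0.00 h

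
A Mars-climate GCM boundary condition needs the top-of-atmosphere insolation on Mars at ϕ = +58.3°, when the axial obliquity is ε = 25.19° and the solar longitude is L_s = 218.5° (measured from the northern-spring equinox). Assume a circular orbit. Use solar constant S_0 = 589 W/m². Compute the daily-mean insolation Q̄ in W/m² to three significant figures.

Q̄ ≈ 38.2 W/m²

Solar declination: sin δ = sin ε · sin L_s = sin 25.19° × sin 218.5° = -0.26496, so δ = -15.364°.
cos h₀ = −tan(+58.3°) tan(-15.364°) = 0.4449, h₀ = 1.1097 rad.
Bracket: h₀ sin ϕ sin δ + cos ϕ cos δ sin h₀ = 1.1097×0.85081×-0.26496 + 0.52547×0.96426×0.89558 = -0.250160 + 0.453781 = 0.203621.
Q̄ = (S_0/π) × [bracket] = (589/π) × 0.203621 = 38.18 W/m².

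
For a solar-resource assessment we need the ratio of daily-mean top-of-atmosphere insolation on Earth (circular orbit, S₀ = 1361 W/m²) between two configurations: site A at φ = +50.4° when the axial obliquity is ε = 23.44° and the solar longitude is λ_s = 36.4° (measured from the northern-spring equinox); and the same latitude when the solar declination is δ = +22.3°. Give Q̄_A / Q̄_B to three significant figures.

— Configuration A (φ=+50.4°):
Solar declination: sin δ = sin ε · sin λ_s = sin 23.44° × sin 36.4° = 0.23606, so δ = +13.654°.
cos H₀ = −tan(+50.4°) tan(+13.654°) = -0.2936, H₀ = 1.8688 rad.
Bracket: H₀ sin φ sin δ + cos φ cos δ sin H₀ = 1.8688×0.77051×0.23606 + 0.63742×0.97174×0.95592 = 0.339910 + 0.592103 = 0.932013.
Q̄ = (S₀/π) × [bracket] = (1361/π) × 0.932013 = 403.77 W/m².
— Configuration B (φ=+50.4°):
cos H₀ = −tan(+50.4°) tan(+22.300°) = -0.4958, H₀ = 2.0895 rad.
Bracket: H₀ sin φ sin δ + cos φ cos δ sin H₀ = 2.0895×0.77051×0.37946 + 0.63742×0.92521×0.86846 = 0.610923 + 0.512172 = 1.123095.
Q̄ = (S₀/π) × [bracket] = (1361/π) × 1.123095 = 486.55 W/m².
Ratio Q̄_A / Q̄_B = 403.77 / 486.55 = 0.8299.

Q̄_A / Q̄_B ≈ 0.830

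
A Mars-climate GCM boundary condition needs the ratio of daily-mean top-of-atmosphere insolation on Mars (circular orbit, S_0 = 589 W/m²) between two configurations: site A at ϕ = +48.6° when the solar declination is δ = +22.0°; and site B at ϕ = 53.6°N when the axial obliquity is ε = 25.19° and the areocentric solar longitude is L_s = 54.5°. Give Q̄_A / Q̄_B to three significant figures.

— Configuration A (ϕ=+48.6°):
cos h₀ = −tan(+48.6°) tan(+22.000°) = -0.4583, h₀ = 2.0469 rad.
Bracket: h₀ sin ϕ sin δ + cos ϕ cos δ sin h₀ = 2.0469×0.75011×0.37461 + 0.66131×0.92718×0.88881 = 0.575176 + 0.544977 = 1.120153.
Q̄ = (S_0/π) × [bracket] = (589/π) × 1.120153 = 210.01 W/m².
— Configuration B (ϕ=+53.6°):
sin δ = sin 25.19° × sin 54.5° = 0.34650, so δ = +20.274°.
cos h₀ = −tan(+53.6°) tan(+20.274°) = -0.5010, h₀ = 2.0956 rad.
Bracket: h₀ sin ϕ sin δ + cos ϕ cos δ sin h₀ = 2.0956×0.80489×0.34650 + 0.59342×0.93805×0.86543 = 0.584451 + 0.481748 = 1.066199.
Q̄ = (S_0/π) × [bracket] = (589/π) × 1.066199 = 199.90 W/m².
Ratio Q̄_A / Q̄_B = 210.01 / 199.90 = 1.051.

Q̄_A / Q̄_B ≈ 1.05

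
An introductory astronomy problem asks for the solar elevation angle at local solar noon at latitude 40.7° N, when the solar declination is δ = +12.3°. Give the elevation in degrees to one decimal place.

61.6°

At local noon the hour angle is zero, so the zenith angle equals |φ − δ| = |+40.7° − (+12.300°)| = 28.400°.
Elevation = 90° − 28.400° = 61.6°.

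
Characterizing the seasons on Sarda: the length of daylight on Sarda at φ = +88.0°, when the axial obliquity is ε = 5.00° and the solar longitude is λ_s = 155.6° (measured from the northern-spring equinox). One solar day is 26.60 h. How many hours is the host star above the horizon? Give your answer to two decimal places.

26.60 h

Solar declination: sin δ = sin ε · sin λ_s = sin 5.00° × sin 155.6° = 0.03600, so δ = +2.063°.
Sunrise equation: cos H₀ = −tan φ · tan δ = -1.0317 ≤ −1, so the host star never sets (polar day) and H₀ = π.
Daylight = 2H₀/(2π) × 26.60 h = (3.1416/π) × 26.60 = 26.60 h.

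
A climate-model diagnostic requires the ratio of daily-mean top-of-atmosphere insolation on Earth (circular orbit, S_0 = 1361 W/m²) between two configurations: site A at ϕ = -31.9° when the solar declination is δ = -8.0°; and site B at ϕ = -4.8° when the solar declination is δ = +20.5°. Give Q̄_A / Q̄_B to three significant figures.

— Configuration A (ϕ=-31.9°):
cos h₀ = −tan(-31.9°) tan(-8.000°) = -0.0875, h₀ = 1.6584 rad.
Bracket: h₀ sin ϕ sin δ + cos ϕ cos δ sin h₀ = 1.6584×-0.52844×-0.13917 + 0.84897×0.99027×0.99617 = 0.121964 + 0.837490 = 0.959454.
Q̄ = (S_0/π) × [bracket] = (1361/π) × 0.959454 = 415.65 W/m².
— Configuration B (ϕ=-4.8°):
cos h₀ = −tan(-4.8°) tan(+20.500°) = 0.0314, h₀ = 1.5394 rad.
Bracket: h₀ sin ϕ sin δ + cos ϕ cos δ sin h₀ = 1.5394×-0.08368×0.35021 + 0.99649×0.93667×0.99951 = -0.045113 + 0.932925 = 0.887812.
Q̄ = (S_0/π) × [bracket] = (1361/π) × 0.887812 = 384.62 W/m².
Ratio Q̄_A / Q̄_B = 415.65 / 384.62 = 1.081.

Q̄_A / Q̄_B ≈ 1.08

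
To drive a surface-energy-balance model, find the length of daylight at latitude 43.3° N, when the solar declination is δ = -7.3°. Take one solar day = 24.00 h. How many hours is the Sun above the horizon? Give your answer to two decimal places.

cos h₀ = −tan ϕ · tan δ = −tan(+43.3°) × tan(-7.300°) = 0.1207, so h₀ = 1.4498 rad = 83.07°.
Daylight = 2h₀/(2π) × 24.00 h = (1.4498/π) × 24.00 = 11.08 h.

11.08 h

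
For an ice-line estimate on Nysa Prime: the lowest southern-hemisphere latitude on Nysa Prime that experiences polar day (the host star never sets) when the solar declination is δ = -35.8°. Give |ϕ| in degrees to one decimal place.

Polar day requires cos h₀ = −tan ϕ tan δ ≤ −1, i.e. tan ϕ tan δ ≥ 1.
The boundary is |tan ϕ| · |tan δ| = 1, so |ϕ| = 90° − |δ| = 90° − 35.8° = 54.2° in the southern hemisphere.

|ϕ| = 54.2°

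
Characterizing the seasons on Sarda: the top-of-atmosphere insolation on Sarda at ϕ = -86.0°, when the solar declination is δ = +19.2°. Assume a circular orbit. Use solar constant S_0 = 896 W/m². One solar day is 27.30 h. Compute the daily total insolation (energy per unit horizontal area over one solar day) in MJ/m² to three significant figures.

0.00 MJ/m²

cos h₀ = −tan(-86.0°) tan(+19.200°) = 4.9800 ≥ 1 ⇒ polar night, h₀ = 0 and Q̄ = 0.
Daily total = Q̄ × 27.30 h × 3600 s/h = 0.00 MJ/m².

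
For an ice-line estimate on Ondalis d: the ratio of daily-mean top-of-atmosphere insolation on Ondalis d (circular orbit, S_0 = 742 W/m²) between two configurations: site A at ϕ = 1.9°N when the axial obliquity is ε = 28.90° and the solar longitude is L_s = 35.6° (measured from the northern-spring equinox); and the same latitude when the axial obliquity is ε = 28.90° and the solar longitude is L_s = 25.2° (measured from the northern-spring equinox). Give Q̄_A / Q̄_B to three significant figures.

— Configuration A (ϕ=+1.9°):
Solar declination: sin δ = sin ε · sin L_s = sin 28.90° × sin 35.6° = 0.28133, so δ = +16.340°.
cos h₀ = −tan(+1.9°) tan(+16.340°) = -0.0097, h₀ = 1.5805 rad.
Bracket: h₀ sin ϕ sin δ + cos ϕ cos δ sin h₀ = 1.5805×0.03316×0.28133 + 0.99945×0.95961×0.99995 = 0.014744 + 0.959034 = 0.973778.
Q̄ = (S_0/π) × [bracket] = (742/π) × 0.973778 = 229.99 W/m².
— Configuration B (ϕ=+1.9°):
Solar declination: sin δ = sin ε · sin L_s = sin 28.90° × sin 25.2° = 0.20577, so δ = +11.875°.
cos h₀ = −tan(+1.9°) tan(+11.875°) = -0.0070, h₀ = 1.5778 rad.
Bracket: h₀ sin ϕ sin δ + cos ϕ cos δ sin h₀ = 1.5778×0.03316×0.20577 + 0.99945×0.97860×0.99998 = 0.010766 + 0.978042 = 0.988808.
Q̄ = (S_0/π) × [bracket] = (742/π) × 0.988808 = 233.54 W/m².
Ratio Q̄_A / Q̄_B = 229.99 / 233.54 = 0.9848.

Q̄_A / Q̄_B ≈ 0.985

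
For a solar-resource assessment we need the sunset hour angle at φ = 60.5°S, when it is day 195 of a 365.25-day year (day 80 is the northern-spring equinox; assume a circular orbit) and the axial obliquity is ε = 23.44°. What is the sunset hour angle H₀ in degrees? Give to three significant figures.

H₀ = 46.1°

Solar longitude: λ_s = 360° × (195 − 80)/365.25 = 113.347°.
sin δ = sin 23.44° × sin 113.347° = 0.36522, so δ = +21.421°.
cos H₀ = −tan φ · tan δ = −tan(-60.5°) × tan(+21.421°) = 0.6934, so H₀ = 0.8046 rad = 46.10°.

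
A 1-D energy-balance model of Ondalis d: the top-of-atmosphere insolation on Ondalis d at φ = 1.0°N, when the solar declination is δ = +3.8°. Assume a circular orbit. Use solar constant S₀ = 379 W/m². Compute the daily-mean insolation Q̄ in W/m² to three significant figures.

Q̄ ≈ 121 W/m²

cos H₀ = −tan(+1.0°) tan(+3.800°) = -0.0012, H₀ = 1.5720 rad.
Bracket: H₀ sin φ sin δ + cos φ cos δ sin H₀ = 1.5720×0.01745×0.06627 + 0.99985×0.99780×1.00000 = 0.001818 + 0.997650 = 0.999468.
Q̄ = (S₀/π) × [bracket] = (379/π) × 0.999468 = 120.6 W/m².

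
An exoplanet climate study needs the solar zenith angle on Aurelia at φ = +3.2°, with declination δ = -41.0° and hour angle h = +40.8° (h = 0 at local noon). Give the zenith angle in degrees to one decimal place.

cos θ_z = sin φ sin δ + cos φ cos δ cos h = -0.036622 + 0.570421 = 0.533799.
θ_z = arccos(0.533799) = 57.7°.

θ_z = 57.7°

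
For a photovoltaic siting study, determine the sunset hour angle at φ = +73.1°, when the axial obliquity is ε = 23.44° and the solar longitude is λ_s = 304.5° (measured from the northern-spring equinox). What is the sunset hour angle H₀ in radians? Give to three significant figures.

Solar declination: sin δ = sin ε · sin λ_s = sin 23.44° × sin 304.5° = -0.32783, so δ = -19.137°.
cos H₀ = −tan φ · tan δ = 1.1421 ≥ 1, so the Sun never rises (polar night) and H₀ = 0.

H₀ = 0.00 rad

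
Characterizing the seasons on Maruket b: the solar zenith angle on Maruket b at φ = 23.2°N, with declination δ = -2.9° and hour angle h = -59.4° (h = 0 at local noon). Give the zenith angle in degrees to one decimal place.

θ_z = 63.4°

cos θ_z = sin φ sin δ + cos φ cos δ cos h = -0.019931 + 0.467279 = 0.447348.
θ_z = arccos(0.447348) = 63.4°.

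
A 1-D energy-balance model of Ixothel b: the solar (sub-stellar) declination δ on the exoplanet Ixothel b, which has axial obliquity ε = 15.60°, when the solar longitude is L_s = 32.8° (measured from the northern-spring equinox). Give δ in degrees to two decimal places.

sin δ = sin ε · sin L_s = sin 15.60° × sin 32.8° = 0.145676.
δ = arcsin(0.145676) = +8.38°.

δ = +8.38°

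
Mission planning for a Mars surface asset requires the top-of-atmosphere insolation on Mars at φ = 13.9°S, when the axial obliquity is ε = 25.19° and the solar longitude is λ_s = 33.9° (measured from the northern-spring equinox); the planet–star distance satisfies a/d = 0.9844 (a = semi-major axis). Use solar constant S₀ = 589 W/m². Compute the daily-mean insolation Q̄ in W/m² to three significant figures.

Q̄ ≈ 155 W/m²

Solar declination: sin δ = sin ε · sin λ_s = sin 25.19° × sin 33.9° = 0.23739, so δ = +13.732°.
cos H₀ = −tan(-13.9°) tan(+13.732°) = 0.0605, H₀ = 1.5103 rad.
Bracket: H₀ sin φ sin δ + cos φ cos δ sin H₀ = 1.5103×-0.24023×0.23739 + 0.97072×0.97141×0.99817 = -0.086130 + 0.941241 = 0.855111.
Inverse-square distance factor (a/d)² = 0.9844² = 0.969043.
Q̄ = (S₀/π) × 0.969043 × [bracket] = (589/π) × 0.969043 × 0.855111 = 155.4 W/m².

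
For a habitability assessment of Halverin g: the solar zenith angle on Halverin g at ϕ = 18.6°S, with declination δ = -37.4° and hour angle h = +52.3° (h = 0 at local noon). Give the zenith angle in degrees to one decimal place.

cos θ_z = sin ϕ sin δ + cos ϕ cos δ cos h = 0.193728 + 0.460432 = 0.654160.
θ_z = arccos(0.654160) = 49.1°.

θ_z = 49.1°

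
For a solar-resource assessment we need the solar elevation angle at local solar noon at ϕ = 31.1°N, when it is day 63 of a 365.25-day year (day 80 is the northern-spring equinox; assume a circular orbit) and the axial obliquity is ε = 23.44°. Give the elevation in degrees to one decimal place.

52.3°

Solar longitude: L_s = 360° × (63 − 80)/365.25 = -16.756°, i.e. -16.756° + 360° = 343.244°.
sin δ = sin 23.44° × sin 343.244° = -0.11468, so δ = -6.585°.
At local noon the hour angle is zero, so the zenith angle equals |ϕ − δ| = |+31.1° − (-6.585°)| = 37.685°.
Elevation = 90° − 37.685° = 52.3°.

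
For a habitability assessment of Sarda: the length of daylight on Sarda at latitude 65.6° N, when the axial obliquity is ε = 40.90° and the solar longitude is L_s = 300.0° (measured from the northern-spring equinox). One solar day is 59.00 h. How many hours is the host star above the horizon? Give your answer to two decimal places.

Solar declination: sin δ = sin ε · sin L_s = sin 40.90° × sin 300.0° = -0.56702, so δ = -34.543°.
cos h₀ = −tan ϕ · tan δ = 1.5175 ≥ 1, so the host star never rises (polar night) and h₀ = 0.
Daylight = 2h₀/(2π) × 59.00 h = (0.0000/π) × 59.00 = 0.00 h.

0.00 h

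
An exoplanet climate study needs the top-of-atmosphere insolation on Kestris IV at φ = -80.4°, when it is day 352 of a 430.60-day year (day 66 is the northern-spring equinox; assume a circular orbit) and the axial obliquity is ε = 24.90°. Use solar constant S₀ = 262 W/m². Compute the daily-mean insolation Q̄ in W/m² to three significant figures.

Solar longitude: λ_s = 360° × (352 − 66)/430.60 = 239.108°.
sin δ = sin 24.90° × sin 239.108° = -0.36131, so δ = -21.180°.
cos H₀ = −tan(-80.4°) tan(-21.180°) = -2.2909 ≤ −1 ⇒ polar day, H₀ = π.
Bracket: H₀ sin φ sin δ + cos φ cos δ sin H₀ = 3.1416×-0.98600×-0.36131 + 0.16677×0.93245×0.00000 = 1.119200 + 0.000000 = 1.119200.
Q̄ = (S₀/π) × [bracket] = (262/π) × 1.119200 = 93.34 W/m².

Q̄ ≈ 93.3 W/m²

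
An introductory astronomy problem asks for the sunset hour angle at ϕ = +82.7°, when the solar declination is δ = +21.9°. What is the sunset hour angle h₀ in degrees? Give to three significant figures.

h₀ = 180°

Sunrise equation: cos h₀ = −tan ϕ · tan δ = -3.1381 ≤ −1, so the Sun never sets (polar day) and h₀ = π.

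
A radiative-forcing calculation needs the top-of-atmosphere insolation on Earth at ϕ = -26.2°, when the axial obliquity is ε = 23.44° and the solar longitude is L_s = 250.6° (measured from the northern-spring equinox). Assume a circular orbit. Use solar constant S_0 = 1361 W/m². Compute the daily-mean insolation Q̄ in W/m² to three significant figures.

Solar declination: sin δ = sin ε · sin L_s = sin 23.44° × sin 250.6° = -0.37520, so δ = -22.037°.
cos h₀ = −tan(-26.2°) tan(-22.037°) = -0.1992, h₀ = 1.7713 rad.
Bracket: h₀ sin ϕ sin δ + cos ϕ cos δ sin h₀ = 1.7713×-0.44151×-0.37520 + 0.89726×0.92694×0.97996 = 0.293424 + 0.815039 = 1.108463.
Q̄ = (S_0/π) × [bracket] = (1361/π) × 1.108463 = 480.2 W/m².

Q̄ ≈ 480 W/m²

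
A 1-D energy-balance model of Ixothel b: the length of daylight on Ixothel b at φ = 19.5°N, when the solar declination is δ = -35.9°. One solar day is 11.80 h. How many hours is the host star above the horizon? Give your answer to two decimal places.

4.93 h

cos H₀ = −tan φ · tan δ = −tan(+19.5°) × tan(-35.900°) = 0.2563, so H₀ = 1.3116 rad = 75.15°.
Daylight = 2H₀/(2π) × 11.80 h = (1.3116/π) × 11.80 = 4.93 h.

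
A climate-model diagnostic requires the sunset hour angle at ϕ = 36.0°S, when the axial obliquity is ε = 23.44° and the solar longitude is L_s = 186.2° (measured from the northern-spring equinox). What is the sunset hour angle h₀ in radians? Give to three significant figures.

h₀ = 1.60 rad

Solar declination: sin δ = sin ε · sin L_s = sin 23.44° × sin 186.2° = -0.04296, so δ = -2.462°.
cos h₀ = −tan ϕ · tan δ = −tan(-36.0°) × tan(-2.462°) = -0.0312, so h₀ = 1.6020 rad = 91.79°.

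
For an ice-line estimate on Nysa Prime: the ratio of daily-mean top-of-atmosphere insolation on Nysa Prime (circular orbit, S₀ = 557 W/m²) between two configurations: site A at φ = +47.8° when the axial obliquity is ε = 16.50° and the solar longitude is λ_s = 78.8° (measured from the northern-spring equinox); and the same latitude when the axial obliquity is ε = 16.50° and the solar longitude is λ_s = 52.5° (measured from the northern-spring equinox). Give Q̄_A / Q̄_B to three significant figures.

Q̄_A / Q̄_B ≈ 1.07

— Configuration A (φ=+47.8°):
Solar declination: sin δ = sin ε · sin λ_s = sin 16.50° × sin 78.8° = 0.27861, so δ = +16.177°.
cos H₀ = −tan(+47.8°) tan(+16.177°) = -0.3199, H₀ = 1.8964 rad.
Bracket: H₀ sin φ sin δ + cos φ cos δ sin H₀ = 1.8964×0.74080×0.27861 + 0.67172×0.96041×0.94744 = 0.391406 + 0.611219 = 1.002625.
Q̄ = (S₀/π) × [bracket] = (557/π) × 1.002625 = 177.76 W/m².
— Configuration B (φ=+47.8°):
Solar declination: sin δ = sin ε · sin λ_s = sin 16.50° × sin 52.5° = 0.22532, so δ = +13.022°.
cos H₀ = −tan(+47.8°) tan(+13.022°) = -0.2551, H₀ = 1.8287 rad.
Bracket: H₀ sin φ sin δ + cos φ cos δ sin H₀ = 1.8287×0.74080×0.22532 + 0.67172×0.97428×0.96693 = 0.305241 + 0.632801 = 0.938042.
Q̄ = (S₀/π) × [bracket] = (557/π) × 0.938042 = 166.31 W/m².
Ratio Q̄_A / Q̄_B = 177.76 / 166.31 = 1.069.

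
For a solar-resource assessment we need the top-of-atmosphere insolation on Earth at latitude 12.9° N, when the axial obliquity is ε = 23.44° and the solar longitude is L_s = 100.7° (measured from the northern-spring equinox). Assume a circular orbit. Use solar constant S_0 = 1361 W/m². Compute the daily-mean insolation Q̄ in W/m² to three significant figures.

Solar declination: sin δ = sin ε · sin L_s = sin 23.44° × sin 100.7° = 0.39087, so δ = +23.009°.
cos h₀ = −tan(+12.9°) tan(+23.009°) = -0.0973, h₀ = 1.6682 rad.
Bracket: h₀ sin ϕ sin δ + cos ϕ cos δ sin h₀ = 1.6682×0.22325×0.39087 + 0.97476×0.92045×0.99526 = 0.145570 + 0.892965 = 1.038535.
Q̄ = (S_0/π) × [bracket] = (1361/π) × 1.038535 = 449.9 W/m².

Q̄ ≈ 450 W/m²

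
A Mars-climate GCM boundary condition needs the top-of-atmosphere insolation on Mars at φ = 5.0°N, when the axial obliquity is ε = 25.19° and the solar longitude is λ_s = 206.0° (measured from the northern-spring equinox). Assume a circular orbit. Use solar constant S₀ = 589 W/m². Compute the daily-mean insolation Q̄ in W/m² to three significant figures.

Solar declination: sin δ = sin ε · sin λ_s = sin 25.19° × sin 206.0° = -0.18658, so δ = -10.753°.
cos H₀ = −tan(+5.0°) tan(-10.753°) = 0.0166, H₀ = 1.5542 rad.
Bracket: H₀ sin φ sin δ + cos φ cos δ sin H₀ = 1.5542×0.08716×-0.18658 + 0.99619×0.98244×0.99986 = -0.025275 + 0.978560 = 0.953285.
Q̄ = (S₀/π) × [bracket] = (589/π) × 0.953285 = 178.7 W/m².

Q̄ ≈ 179 W/m²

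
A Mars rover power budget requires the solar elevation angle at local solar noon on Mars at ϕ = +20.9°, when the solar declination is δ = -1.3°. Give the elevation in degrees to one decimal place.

At local noon the hour angle is zero, so the zenith angle equals |ϕ − δ| = |+20.9° − (-1.300°)| = 22.200°.
Elevation = 90° − 22.200° = 67.8°.

67.8°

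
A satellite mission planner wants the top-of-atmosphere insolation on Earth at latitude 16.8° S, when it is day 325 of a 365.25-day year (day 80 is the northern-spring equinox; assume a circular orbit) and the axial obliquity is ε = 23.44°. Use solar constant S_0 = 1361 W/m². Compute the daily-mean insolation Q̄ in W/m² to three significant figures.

Solar longitude: L_s = 360° × (325 − 80)/365.25 = 241.478°.
sin δ = sin 23.44° × sin 241.478° = -0.34951, so δ = -20.457°.
cos h₀ = −tan(-16.8°) tan(-20.457°) = -0.1126, h₀ = 1.6837 rad.
Bracket: h₀ sin ϕ sin δ + cos ϕ cos δ sin h₀ = 1.6837×-0.28903×-0.34951 + 0.95732×0.93693×0.99364 = 0.170085 + 0.891237 = 1.061322.
Q̄ = (S_0/π) × [bracket] = (1361/π) × 1.061322 = 459.8 W/m².

Q̄ ≈ 460 W/m²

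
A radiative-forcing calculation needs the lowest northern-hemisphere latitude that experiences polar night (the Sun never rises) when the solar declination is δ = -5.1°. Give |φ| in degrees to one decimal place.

|φ| = 84.9°

Polar night requires cos H₀ = −tan φ tan δ ≥ 1, i.e. tan φ tan δ ≤ −1.
The boundary is |tan φ| · |tan δ| = 1, so |φ| = 90° − |δ| = 90° − 5.1° = 84.9° in the northern hemisphere.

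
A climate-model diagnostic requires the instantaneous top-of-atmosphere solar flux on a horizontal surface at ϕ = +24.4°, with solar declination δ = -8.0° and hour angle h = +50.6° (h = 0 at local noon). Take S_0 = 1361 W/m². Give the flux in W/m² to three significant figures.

701 W/m²

cos θ_z = sin ϕ sin δ + cos ϕ cos δ cos h = -0.057493 + 0.572413 = 0.514920.
Flux = S_0 · cos θ_z = 1361 × 0.514920 = 700.8 W/m².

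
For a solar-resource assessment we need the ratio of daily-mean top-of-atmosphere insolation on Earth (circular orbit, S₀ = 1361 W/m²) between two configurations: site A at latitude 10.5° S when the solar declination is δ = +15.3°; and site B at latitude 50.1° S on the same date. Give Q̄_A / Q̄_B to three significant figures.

Q̄_A / Q̄_B ≈ 2.62

— Configuration A (φ=-10.5°):
cos H₀ = −tan(-10.5°) tan(+15.300°) = 0.0507, H₀ = 1.5201 rad.
Bracket: H₀ sin φ sin δ + cos φ cos δ sin H₀ = 1.5201×-0.18224×0.26387 + 0.98325×0.96456×0.99871 = -0.073098 + 0.947180 = 0.874082.
Q̄ = (S₀/π) × [bracket] = (1361/π) × 0.874082 = 378.67 W/m².
— Configuration B (φ=-50.1°):
cos H₀ = −tan(-50.1°) tan(+15.300°) = 0.3272, H₀ = 1.2375 rad.
Bracket: H₀ sin φ sin δ + cos φ cos δ sin H₀ = 1.2375×-0.76717×0.26387 + 0.64145×0.96456×0.94496 = -0.250511 + 0.584663 = 0.334152.
Q̄ = (S₀/π) × [bracket] = (1361/π) × 0.334152 = 144.76 W/m².
Ratio Q̄_A / Q̄_B = 378.67 / 144.76 = 2.616.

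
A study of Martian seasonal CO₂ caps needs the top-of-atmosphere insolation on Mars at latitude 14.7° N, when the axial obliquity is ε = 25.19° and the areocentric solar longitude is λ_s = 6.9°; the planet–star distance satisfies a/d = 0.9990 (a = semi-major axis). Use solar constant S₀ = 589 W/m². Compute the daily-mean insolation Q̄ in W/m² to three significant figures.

Q̄ ≈ 185 W/m²

sin δ = sin 25.19° × sin 6.9° = 0.05113, so δ = +2.931°.
cos H₀ = −tan(+14.7°) tan(+2.931°) = -0.0134, H₀ = 1.5842 rad.
Bracket: H₀ sin φ sin δ + cos φ cos δ sin H₀ = 1.5842×0.25376×0.05113 + 0.96727×0.99869×0.99991 = 0.020555 + 0.965916 = 0.986471.
Inverse-square distance factor (a/d)² = 0.9990² = 0.998001.
Q̄ = (S₀/π) × 0.998001 × [bracket] = (589/π) × 0.998001 × 0.986471 = 184.6 W/m².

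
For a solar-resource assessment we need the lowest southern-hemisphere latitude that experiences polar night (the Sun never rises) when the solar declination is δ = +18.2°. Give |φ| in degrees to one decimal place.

Polar night requires cos H₀ = −tan φ tan δ ≥ 1, i.e. tan φ tan δ ≤ −1.
The boundary is |tan φ| · |tan δ| = 1, so |φ| = 90° − |δ| = 90° − 18.2° = 71.8° in the southern hemisphere.

|φ| = 71.8°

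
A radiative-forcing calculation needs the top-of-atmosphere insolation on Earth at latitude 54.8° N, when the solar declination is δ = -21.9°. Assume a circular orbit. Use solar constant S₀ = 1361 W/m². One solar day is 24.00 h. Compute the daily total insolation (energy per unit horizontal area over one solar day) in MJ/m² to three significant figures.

cos H₀ = −tan(+54.8°) tan(-21.900°) = 0.5699, H₀ = 0.9645 rad.
Bracket: H₀ sin φ sin δ + cos φ cos δ sin H₀ = 0.9645×0.81714×-0.37299 + 0.57643×0.92784×0.82174 = -0.293965 + 0.439495 = 0.145530.
Q̄ = (S₀/π) × [bracket] = (1361/π) × 0.145530 = 63.046 W/m².
Daily total = Q̄ × 24.00 h × 3600 s/h = 63.046 × 24.00 × 3600 / 10⁶ = 5.447 MJ/m².

5.45 MJ/m²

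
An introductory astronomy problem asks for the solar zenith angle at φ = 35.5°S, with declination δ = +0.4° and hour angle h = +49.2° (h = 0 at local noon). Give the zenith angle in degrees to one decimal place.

cos θ_z = sin φ sin δ + cos φ cos δ cos h = -0.004054 + 0.531947 = 0.527893.
θ_z = arccos(0.527893) = 58.1°.

θ_z = 58.1°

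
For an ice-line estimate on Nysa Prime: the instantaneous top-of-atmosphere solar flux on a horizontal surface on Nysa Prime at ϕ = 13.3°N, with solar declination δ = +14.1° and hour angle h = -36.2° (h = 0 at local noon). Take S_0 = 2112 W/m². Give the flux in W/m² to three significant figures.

1.73e+03 W/m²

cos θ_z = sin ϕ sin δ + cos ϕ cos δ cos h = 0.056044 + 0.761657 = 0.817701.
Flux = S_0 · cos θ_z = 2112 × 0.817701 = 1727 W/m².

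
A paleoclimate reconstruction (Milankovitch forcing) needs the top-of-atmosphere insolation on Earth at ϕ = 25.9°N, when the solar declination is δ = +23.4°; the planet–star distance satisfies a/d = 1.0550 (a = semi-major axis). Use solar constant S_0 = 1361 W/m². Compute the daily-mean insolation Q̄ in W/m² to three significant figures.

cos h₀ = −tan(+25.9°) tan(+23.400°) = -0.2101, h₀ = 1.7825 rad.
Bracket: h₀ sin ϕ sin δ + cos ϕ cos δ sin h₀ = 1.7825×0.43680×0.39715 + 0.89956×0.91775×0.97767 = 0.309219 + 0.807136 = 1.116355.
Inverse-square distance factor (a/d)² = 1.0550² = 1.113025.
Q̄ = (S_0/π) × 1.113025 × [bracket] = (1361/π) × 1.113025 × 1.116355 = 538.3 W/m².

Q̄ ≈ 538 W/m²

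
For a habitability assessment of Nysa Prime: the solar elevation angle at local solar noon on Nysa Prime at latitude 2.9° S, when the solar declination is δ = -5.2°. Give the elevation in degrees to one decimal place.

At local noon the hour angle is zero, so the zenith angle equals |φ − δ| = |-2.9° − (-5.200°)| = 2.300°.
Elevation = 90° − 2.300° = 87.7°.

87.7°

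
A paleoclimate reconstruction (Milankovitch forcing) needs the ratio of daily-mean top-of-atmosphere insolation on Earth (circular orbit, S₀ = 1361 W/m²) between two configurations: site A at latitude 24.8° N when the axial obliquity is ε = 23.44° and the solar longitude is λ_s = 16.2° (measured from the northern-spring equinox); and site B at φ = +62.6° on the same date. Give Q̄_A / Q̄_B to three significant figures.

Q̄_A / Q̄_B ≈ 1.57

— Configuration A (φ=+24.8°):
Solar declination: sin δ = sin ε · sin λ_s = sin 23.44° × sin 16.2° = 0.11098, so δ = +6.372°.
cos H₀ = −tan(+24.8°) tan(+6.372°) = -0.0516, H₀ = 1.6224 rad.
Bracket: H₀ sin φ sin δ + cos φ cos δ sin H₀ = 1.6224×0.41945×0.11098 + 0.90778×0.99382×0.99867 = 0.075524 + 0.900970 = 0.976494.
Q̄ = (S₀/π) × [bracket] = (1361/π) × 0.976494 = 423.04 W/m².
— Configuration B (φ=+62.6°):
cos H₀ = −tan(+62.6°) tan(+6.372°) = -0.2154, H₀ = 1.7879 rad.
Bracket: H₀ sin φ sin δ + cos φ cos δ sin H₀ = 1.7879×0.88782×0.11098 + 0.46020×0.99382×0.97652 = 0.176162 + 0.446617 = 0.622779.
Q̄ = (S₀/π) × [bracket] = (1361/π) × 0.622779 = 269.80 W/m².
Ratio Q̄_A / Q̄_B = 423.04 / 269.80 = 1.568.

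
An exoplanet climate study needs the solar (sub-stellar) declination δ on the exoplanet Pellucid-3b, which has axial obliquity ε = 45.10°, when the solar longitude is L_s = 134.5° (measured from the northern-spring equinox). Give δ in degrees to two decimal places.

sin δ = sin ε · sin L_s = sin 45.10° × sin 134.5° = 0.505224.
δ = arcsin(0.505224) = +30.35°.

δ = +30.35°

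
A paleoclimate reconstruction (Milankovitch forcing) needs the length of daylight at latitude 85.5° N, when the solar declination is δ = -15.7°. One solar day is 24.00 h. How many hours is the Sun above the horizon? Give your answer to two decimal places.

0.00 h

cos H₀ = −tan φ · tan δ = 3.5716 ≥ 1, so the Sun never rises (polar night) and H₀ = 0.
Daylight = 2H₀/(2π) × 24.00 h = (0.0000/π) × 24.00 = 0.00 h.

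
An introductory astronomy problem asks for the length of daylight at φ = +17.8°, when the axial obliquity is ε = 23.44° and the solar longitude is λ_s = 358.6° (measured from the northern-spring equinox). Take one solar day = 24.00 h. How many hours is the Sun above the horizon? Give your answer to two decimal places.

Solar declination: sin δ = sin ε · sin λ_s = sin 23.44° × sin 358.6° = -0.00972, so δ = -0.557°.
cos H₀ = −tan φ · tan δ = −tan(+17.8°) × tan(-0.557°) = 0.0031, so H₀ = 1.5677 rad = 89.82°.
Daylight = 2H₀/(2π) × 24.00 h = (1.5677/π) × 24.00 = 11.98 h.

11.98 h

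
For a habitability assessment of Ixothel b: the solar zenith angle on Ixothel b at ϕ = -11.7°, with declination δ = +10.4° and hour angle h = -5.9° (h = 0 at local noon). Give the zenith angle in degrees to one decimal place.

θ_z = 22.9°

cos θ_z = sin ϕ sin δ + cos ϕ cos δ cos h = -0.036607 + 0.958034 = 0.921427.
θ_z = arccos(0.921427) = 22.9°.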